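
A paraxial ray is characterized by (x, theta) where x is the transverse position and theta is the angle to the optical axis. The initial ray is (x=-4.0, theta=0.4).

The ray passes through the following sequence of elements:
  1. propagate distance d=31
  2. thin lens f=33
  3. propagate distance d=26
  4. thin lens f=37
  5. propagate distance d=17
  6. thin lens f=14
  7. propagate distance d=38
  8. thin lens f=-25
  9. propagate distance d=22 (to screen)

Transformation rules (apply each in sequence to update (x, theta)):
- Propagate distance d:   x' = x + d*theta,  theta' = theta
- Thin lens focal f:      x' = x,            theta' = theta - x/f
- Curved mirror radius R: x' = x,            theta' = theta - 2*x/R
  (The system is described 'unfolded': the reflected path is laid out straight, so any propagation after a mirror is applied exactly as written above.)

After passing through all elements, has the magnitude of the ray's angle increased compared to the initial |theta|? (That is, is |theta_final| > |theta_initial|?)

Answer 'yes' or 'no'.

Answer: yes

Derivation:
Initial: x=-4.0000 theta=0.4000
After 1 (propagate distance d=31): x=8.4000 theta=0.4000
After 2 (thin lens f=33): x=8.4000 theta=8/55 (≈0.1455)
After 3 (propagate distance d=26): x=134/11 (≈12.1818) theta=8/55 (≈0.1455)
After 4 (thin lens f=37): x=134/11 (≈12.1818) theta=-34/185 (≈-0.1838)
After 5 (propagate distance d=17): x=18432/2035 (≈9.0575) theta=-34/185 (≈-0.1838)
After 6 (thin lens f=14): x=18432/2035 (≈9.0575) theta=-11834/14245 (≈-0.8307)
After 7 (propagate distance d=38): x=-320668/14245 (≈-22.5109) theta=-11834/14245 (≈-0.8307)
After 8 (thin lens f=-25): x=-320668/14245 (≈-22.5109) theta=-88074/50875 (≈-1.7312)
After 9 (propagate distance d=22 (to screen)): x=-21580096/356125 (≈-60.5970) theta=-88074/50875 (≈-1.7312)
|theta_initial|=0.4000 |theta_final|=88074/50875 (≈1.7312) -> increased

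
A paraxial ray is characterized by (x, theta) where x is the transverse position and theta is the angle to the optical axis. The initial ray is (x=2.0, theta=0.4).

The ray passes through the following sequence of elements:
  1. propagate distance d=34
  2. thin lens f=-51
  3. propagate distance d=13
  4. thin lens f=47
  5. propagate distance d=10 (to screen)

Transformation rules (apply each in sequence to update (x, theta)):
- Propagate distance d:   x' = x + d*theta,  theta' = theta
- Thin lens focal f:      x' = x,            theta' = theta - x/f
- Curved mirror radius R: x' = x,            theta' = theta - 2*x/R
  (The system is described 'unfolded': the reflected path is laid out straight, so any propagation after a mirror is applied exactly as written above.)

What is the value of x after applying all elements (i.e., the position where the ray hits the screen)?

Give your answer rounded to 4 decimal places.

Initial: x=2.0000 theta=0.4000
After 1 (propagate distance d=34): x=15.6000 theta=0.4000
After 2 (thin lens f=-51): x=15.6000 theta=12/17 (≈0.7059)
After 3 (propagate distance d=13): x=2106/85 (≈24.7765) theta=12/17 (≈0.7059)
After 4 (thin lens f=47): x=2106/85 (≈24.7765) theta=42/235 (≈0.1787)
After 5 (propagate distance d=10 (to screen)): x=106122/3995 (≈26.5637) theta=42/235 (≈0.1787)
Rounded to 4 decimal places: x = 26.5637

Answer: 26.5637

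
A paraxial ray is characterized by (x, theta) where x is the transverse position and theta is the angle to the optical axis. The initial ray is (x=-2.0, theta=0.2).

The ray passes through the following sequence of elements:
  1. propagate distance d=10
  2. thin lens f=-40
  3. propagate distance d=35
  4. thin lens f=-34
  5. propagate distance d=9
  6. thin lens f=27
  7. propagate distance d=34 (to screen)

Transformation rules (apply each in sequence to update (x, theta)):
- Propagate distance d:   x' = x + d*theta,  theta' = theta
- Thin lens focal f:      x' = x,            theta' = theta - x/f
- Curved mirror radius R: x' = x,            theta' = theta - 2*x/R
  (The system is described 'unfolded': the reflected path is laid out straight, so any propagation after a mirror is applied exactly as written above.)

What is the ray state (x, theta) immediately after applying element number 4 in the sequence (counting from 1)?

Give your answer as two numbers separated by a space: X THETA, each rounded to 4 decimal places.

Initial: x=-2.0000 theta=0.2000
After 1 (propagate distance d=10): x=0.0000 theta=0.2000
After 2 (thin lens f=-40): x=0.0000 theta=0.2000
After 3 (propagate distance d=35): x=7.0000 theta=0.2000
After 4 (thin lens f=-34): x=7.0000 theta=69/170 (≈0.4059)
Rounded to 4 decimal places: x = 7.0000, theta = 0.4059

Answer: 7.0000 0.4059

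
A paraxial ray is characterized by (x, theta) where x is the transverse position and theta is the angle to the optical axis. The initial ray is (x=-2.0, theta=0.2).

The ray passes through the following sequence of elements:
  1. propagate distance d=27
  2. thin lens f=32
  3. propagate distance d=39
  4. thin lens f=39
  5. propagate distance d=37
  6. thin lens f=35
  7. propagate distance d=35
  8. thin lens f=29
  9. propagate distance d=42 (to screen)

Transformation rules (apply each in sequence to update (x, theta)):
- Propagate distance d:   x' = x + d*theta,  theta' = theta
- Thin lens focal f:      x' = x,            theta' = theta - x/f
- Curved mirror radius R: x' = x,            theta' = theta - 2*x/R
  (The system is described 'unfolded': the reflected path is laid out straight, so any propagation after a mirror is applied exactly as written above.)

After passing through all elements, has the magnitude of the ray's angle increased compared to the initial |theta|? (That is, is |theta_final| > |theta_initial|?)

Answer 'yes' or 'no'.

Answer: no

Derivation:
Initial: x=-2.0000 theta=0.2000
After 1 (propagate distance d=27): x=3.4000 theta=0.2000
After 2 (thin lens f=32): x=3.4000 theta=3/32 (≈0.0938)
After 3 (propagate distance d=39): x=1129/160 (≈7.0563) theta=3/32 (≈0.0938)
After 4 (thin lens f=39): x=1129/160 (≈7.0563) theta=-17/195 (≈-0.0872)
After 5 (propagate distance d=37): x=23903/6240 (≈3.8306) theta=-17/195 (≈-0.0872)
After 6 (thin lens f=35): x=23903/6240 (≈3.8306) theta=-42943/218400 (≈-0.1966)
After 7 (propagate distance d=35): x=-119/39 (≈-3.0513) theta=-42943/218400 (≈-0.1966)
After 8 (thin lens f=29): x=-119/39 (≈-3.0513) theta=-578947/6333600 (≈-0.0914)
After 9 (propagate distance d=42 (to screen)): x=-3117241/452400 (≈-6.8905) theta=-578947/6333600 (≈-0.0914)
|theta_initial|=0.2000 |theta_final|=578947/6333600 (≈0.0914) -> not increased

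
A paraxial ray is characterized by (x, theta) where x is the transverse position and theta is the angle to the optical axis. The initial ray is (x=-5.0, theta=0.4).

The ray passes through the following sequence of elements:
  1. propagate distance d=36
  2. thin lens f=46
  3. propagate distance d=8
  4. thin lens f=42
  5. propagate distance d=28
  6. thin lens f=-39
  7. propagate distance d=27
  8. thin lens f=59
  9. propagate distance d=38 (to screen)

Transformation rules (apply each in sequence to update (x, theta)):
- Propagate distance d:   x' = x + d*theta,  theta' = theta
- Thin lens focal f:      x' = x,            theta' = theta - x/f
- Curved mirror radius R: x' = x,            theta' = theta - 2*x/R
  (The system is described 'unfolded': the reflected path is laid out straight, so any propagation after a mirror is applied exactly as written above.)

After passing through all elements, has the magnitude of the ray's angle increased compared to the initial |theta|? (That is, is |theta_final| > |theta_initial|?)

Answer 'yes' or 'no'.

Answer: no

Derivation:
Initial: x=-5.0000 theta=0.4000
After 1 (propagate distance d=36): x=9.4000 theta=0.4000
After 2 (thin lens f=46): x=9.4000 theta=9/46 (≈0.1957)
After 3 (propagate distance d=8): x=1261/115 (≈10.9652) theta=9/46 (≈0.1957)
After 4 (thin lens f=42): x=1261/115 (≈10.9652) theta=-158/2415 (≈-0.0654)
After 5 (propagate distance d=28): x=137/15 (≈9.1333) theta=-158/2415 (≈-0.0654)
After 6 (thin lens f=-39): x=137/15 (≈9.1333) theta=3179/18837 (≈0.1688)
After 7 (propagate distance d=27): x=429796/31395 (≈13.6900) theta=3179/18837 (≈0.1688)
After 8 (thin lens f=59): x=429796/31395 (≈13.6900) theta=-351583/5556915 (≈-0.0633)
After 9 (propagate distance d=38 (to screen)): x=62713738/5556915 (≈11.2857) theta=-351583/5556915 (≈-0.0633)
|theta_initial|=0.4000 |theta_final|=351583/5556915 (≈0.0633) -> not increased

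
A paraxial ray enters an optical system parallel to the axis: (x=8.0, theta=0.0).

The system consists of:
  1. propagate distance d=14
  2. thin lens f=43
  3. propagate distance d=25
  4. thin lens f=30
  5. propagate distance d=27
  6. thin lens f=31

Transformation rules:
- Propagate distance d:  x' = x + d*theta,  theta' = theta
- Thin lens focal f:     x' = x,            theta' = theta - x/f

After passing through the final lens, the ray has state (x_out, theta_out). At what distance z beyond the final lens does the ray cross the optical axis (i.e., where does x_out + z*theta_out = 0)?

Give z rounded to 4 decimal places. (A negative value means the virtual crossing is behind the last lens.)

Answer: -32.0164

Derivation:
Initial: x=8.0000 theta=0.0000
After 1 (propagate distance d=14): x=8.0000 theta=0.0000
After 2 (thin lens f=43): x=8.0000 theta=-8/43 (≈-0.1860)
After 3 (propagate distance d=25): x=144/43 (≈3.3488) theta=-8/43 (≈-0.1860)
After 4 (thin lens f=30): x=144/43 (≈3.3488) theta=-64/215 (≈-0.2977)
After 5 (propagate distance d=27): x=-1008/215 (≈-4.6884) theta=-64/215 (≈-0.2977)
After 6 (thin lens f=31): x=-1008/215 (≈-4.6884) theta=-976/6665 (≈-0.1464)
z_focus = -x_out/theta_out = -(-1008/215)/(-976/6665) = -1953/61 ≈ -32.0164
Rounded to 4 decimal places: z = -32.0164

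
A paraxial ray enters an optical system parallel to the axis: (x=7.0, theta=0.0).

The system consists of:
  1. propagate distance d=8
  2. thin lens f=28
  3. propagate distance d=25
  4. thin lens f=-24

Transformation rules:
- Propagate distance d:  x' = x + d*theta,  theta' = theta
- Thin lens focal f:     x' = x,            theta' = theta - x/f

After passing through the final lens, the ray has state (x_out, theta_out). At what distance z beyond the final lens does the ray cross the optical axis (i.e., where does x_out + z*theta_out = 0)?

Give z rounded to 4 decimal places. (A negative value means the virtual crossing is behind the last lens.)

Answer: 3.4286

Derivation:
Initial: x=7.0000 theta=0.0000
After 1 (propagate distance d=8): x=7.0000 theta=0.0000
After 2 (thin lens f=28): x=7.0000 theta=-0.2500
After 3 (propagate distance d=25): x=0.7500 theta=-0.2500
After 4 (thin lens f=-24): x=0.7500 theta=-7/32 (≈-0.2188)
z_focus = -x_out/theta_out = -(0.7500)/(-7/32) = 24/7 ≈ 3.4286
Rounded to 4 decimal places: z = 3.4286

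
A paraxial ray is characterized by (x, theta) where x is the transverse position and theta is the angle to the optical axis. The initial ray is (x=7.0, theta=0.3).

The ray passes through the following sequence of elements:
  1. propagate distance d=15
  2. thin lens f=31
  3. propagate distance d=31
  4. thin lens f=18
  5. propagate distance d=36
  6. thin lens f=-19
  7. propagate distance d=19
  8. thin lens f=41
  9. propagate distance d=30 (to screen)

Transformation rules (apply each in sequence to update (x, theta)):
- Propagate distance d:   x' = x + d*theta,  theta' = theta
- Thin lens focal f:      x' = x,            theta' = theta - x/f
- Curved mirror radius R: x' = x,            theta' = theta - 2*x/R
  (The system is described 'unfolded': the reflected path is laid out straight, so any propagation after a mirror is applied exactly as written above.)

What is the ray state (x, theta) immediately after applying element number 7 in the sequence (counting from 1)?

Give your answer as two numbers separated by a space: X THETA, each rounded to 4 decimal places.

Answer: -34.8747 -1.2116

Derivation:
Initial: x=7.0000 theta=0.3000
After 1 (propagate distance d=15): x=11.5000 theta=0.3000
After 2 (thin lens f=31): x=11.5000 theta=-11/155 (≈-0.0710)
After 3 (propagate distance d=31): x=9.3000 theta=-11/155 (≈-0.0710)
After 4 (thin lens f=18): x=9.3000 theta=-1093/1860 (≈-0.5876)
After 5 (propagate distance d=36): x=-735/62 (≈-11.8548) theta=-1093/1860 (≈-0.5876)
After 6 (thin lens f=-19): x=-735/62 (≈-11.8548) theta=-42817/35340 (≈-1.2116)
After 7 (propagate distance d=19): x=-64867/1860 (≈-34.8747) theta=-42817/35340 (≈-1.2116)
Rounded to 4 decimal places: x = -34.8747, theta = -1.2116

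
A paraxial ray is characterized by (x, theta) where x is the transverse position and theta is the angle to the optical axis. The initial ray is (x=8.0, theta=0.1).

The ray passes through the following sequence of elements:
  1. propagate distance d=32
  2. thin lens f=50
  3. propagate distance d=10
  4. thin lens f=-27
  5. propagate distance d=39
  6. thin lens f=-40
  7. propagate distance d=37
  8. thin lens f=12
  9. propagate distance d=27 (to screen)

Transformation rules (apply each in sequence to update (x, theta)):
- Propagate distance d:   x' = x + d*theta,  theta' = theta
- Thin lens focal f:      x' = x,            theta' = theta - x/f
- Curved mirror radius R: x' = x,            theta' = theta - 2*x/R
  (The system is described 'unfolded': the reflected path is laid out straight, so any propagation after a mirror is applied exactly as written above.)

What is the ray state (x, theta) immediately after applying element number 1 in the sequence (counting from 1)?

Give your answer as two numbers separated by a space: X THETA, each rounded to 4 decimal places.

Initial: x=8.0000 theta=0.1000
After 1 (propagate distance d=32): x=11.2000 theta=0.1000
Rounded to 4 decimal places: x = 11.2000, theta = 0.1000

Answer: 11.2000 0.1000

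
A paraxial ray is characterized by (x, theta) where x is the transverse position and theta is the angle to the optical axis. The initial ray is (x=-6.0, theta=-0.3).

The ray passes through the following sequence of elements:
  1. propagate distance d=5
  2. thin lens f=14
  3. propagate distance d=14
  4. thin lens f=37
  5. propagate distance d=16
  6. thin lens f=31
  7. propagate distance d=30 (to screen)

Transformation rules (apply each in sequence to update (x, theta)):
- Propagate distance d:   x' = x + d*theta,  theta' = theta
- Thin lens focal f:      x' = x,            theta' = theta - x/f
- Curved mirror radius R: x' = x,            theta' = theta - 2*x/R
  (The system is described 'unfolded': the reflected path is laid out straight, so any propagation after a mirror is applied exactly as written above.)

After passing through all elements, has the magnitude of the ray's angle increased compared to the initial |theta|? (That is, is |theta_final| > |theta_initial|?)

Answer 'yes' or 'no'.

Initial: x=-6.0000 theta=-0.3000
After 1 (propagate distance d=5): x=-7.5000 theta=-0.3000
After 2 (thin lens f=14): x=-7.5000 theta=33/140 (≈0.2357)
After 3 (propagate distance d=14): x=-4.2000 theta=33/140 (≈0.2357)
After 4 (thin lens f=37): x=-4.2000 theta=1809/5180 (≈0.3492)
After 5 (propagate distance d=16): x=1797/1295 (≈1.3876) theta=1809/5180 (≈0.3492)
After 6 (thin lens f=31): x=1797/1295 (≈1.3876) theta=48891/160580 (≈0.3045)
After 7 (propagate distance d=30 (to screen)): x=844779/80290 (≈10.5216) theta=48891/160580 (≈0.3045)
|theta_initial|=0.3000 |theta_final|=48891/160580 (≈0.3045) -> increased

Answer: yes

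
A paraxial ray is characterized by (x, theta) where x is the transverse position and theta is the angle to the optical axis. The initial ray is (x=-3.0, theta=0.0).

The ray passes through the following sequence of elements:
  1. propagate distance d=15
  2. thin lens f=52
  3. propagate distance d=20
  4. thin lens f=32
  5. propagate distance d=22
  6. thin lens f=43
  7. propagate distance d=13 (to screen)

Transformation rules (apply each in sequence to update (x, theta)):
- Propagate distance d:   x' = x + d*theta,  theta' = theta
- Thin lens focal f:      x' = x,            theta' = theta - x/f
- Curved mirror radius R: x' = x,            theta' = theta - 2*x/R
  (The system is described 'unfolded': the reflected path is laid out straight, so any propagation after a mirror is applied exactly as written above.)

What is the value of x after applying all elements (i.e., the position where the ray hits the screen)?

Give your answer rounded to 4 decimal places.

Initial: x=-3.0000 theta=0.0000
After 1 (propagate distance d=15): x=-3.0000 theta=0.0000
After 2 (thin lens f=52): x=-3.0000 theta=3/52 (≈0.0577)
After 3 (propagate distance d=20): x=-24/13 (≈-1.8462) theta=3/52 (≈0.0577)
After 4 (thin lens f=32): x=-24/13 (≈-1.8462) theta=3/26 (≈0.1154)
After 5 (propagate distance d=22): x=9/13 (≈0.6923) theta=3/26 (≈0.1154)
After 6 (thin lens f=43): x=9/13 (≈0.6923) theta=111/1118 (≈0.0993)
After 7 (propagate distance d=13 (to screen)): x=2217/1118 (≈1.9830) theta=111/1118 (≈0.0993)
Rounded to 4 decimal places: x = 1.9830

Answer: 1.9830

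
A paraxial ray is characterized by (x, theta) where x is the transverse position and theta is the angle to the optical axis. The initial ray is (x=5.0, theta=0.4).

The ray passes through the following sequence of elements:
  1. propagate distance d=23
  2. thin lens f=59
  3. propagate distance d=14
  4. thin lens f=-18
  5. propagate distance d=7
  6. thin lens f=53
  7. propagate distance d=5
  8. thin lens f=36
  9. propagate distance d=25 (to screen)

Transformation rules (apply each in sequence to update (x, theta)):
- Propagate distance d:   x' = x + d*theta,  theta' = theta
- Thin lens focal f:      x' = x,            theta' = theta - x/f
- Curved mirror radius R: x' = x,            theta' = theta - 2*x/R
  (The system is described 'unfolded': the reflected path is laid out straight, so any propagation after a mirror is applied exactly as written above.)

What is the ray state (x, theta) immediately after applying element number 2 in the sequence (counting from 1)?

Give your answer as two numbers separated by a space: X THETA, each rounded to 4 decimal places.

Answer: 14.2000 0.1593

Derivation:
Initial: x=5.0000 theta=0.4000
After 1 (propagate distance d=23): x=14.2000 theta=0.4000
After 2 (thin lens f=59): x=14.2000 theta=47/295 (≈0.1593)
Rounded to 4 decimal places: x = 14.2000, theta = 0.1593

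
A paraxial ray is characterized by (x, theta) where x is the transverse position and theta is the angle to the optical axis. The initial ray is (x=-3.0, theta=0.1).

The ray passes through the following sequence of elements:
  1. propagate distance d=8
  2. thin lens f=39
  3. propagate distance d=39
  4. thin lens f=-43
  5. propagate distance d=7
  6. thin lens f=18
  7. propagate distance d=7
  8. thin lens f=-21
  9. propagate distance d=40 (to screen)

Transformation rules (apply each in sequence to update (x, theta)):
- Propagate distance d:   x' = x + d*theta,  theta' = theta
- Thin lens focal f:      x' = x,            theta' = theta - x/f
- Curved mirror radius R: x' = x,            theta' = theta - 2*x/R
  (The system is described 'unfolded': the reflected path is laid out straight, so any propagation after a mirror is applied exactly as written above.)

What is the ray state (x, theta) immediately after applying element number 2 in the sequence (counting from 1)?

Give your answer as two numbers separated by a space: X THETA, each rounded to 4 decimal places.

Answer: -2.2000 0.1564

Derivation:
Initial: x=-3.0000 theta=0.1000
After 1 (propagate distance d=8): x=-2.2000 theta=0.1000
After 2 (thin lens f=39): x=-2.2000 theta=61/390 (≈0.1564)
Rounded to 4 decimal places: x = -2.2000, theta = 0.1564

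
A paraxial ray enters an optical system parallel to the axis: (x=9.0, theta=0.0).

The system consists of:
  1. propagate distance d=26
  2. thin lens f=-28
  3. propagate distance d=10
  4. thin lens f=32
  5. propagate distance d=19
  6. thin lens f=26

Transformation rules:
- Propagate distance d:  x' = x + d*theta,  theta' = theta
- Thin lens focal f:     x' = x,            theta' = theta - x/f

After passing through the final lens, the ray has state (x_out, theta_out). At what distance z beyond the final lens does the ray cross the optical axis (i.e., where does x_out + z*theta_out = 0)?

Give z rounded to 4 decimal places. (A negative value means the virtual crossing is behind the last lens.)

Answer: 22.7758

Derivation:
Initial: x=9.0000 theta=0.0000
After 1 (propagate distance d=26): x=9.0000 theta=0.0000
After 2 (thin lens f=-28): x=9.0000 theta=9/28 (≈0.3214)
After 3 (propagate distance d=10): x=171/14 (≈12.2143) theta=9/28 (≈0.3214)
After 4 (thin lens f=32): x=171/14 (≈12.2143) theta=-27/448 (≈-0.0603)
After 5 (propagate distance d=19): x=4959/448 (≈11.0692) theta=-27/448 (≈-0.0603)
After 6 (thin lens f=26): x=4959/448 (≈11.0692) theta=-5661/11648 (≈-0.4860)
z_focus = -x_out/theta_out = -(4959/448)/(-5661/11648) = 14326/629 ≈ 22.7758
Rounded to 4 decimal places: z = 22.7758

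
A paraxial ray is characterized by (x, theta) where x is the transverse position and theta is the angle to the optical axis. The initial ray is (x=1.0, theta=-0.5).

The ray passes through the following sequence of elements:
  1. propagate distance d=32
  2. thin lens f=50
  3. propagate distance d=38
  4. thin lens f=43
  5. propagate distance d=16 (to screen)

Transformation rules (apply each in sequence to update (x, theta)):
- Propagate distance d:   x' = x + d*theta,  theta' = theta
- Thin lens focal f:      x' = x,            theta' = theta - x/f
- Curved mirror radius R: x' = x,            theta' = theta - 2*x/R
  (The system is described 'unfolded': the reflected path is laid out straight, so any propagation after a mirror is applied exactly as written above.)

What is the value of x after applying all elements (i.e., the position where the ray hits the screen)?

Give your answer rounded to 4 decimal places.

Answer: -17.3907

Derivation:
Initial: x=1.0000 theta=-0.5000
After 1 (propagate distance d=32): x=-15.0000 theta=-0.5000
After 2 (thin lens f=50): x=-15.0000 theta=-0.2000
After 3 (propagate distance d=38): x=-22.6000 theta=-0.2000
After 4 (thin lens f=43): x=-22.6000 theta=14/43 (≈0.3256)
After 5 (propagate distance d=16 (to screen)): x=-3739/215 (≈-17.3907) theta=14/43 (≈0.3256)
Rounded to 4 decimal places: x = -17.3907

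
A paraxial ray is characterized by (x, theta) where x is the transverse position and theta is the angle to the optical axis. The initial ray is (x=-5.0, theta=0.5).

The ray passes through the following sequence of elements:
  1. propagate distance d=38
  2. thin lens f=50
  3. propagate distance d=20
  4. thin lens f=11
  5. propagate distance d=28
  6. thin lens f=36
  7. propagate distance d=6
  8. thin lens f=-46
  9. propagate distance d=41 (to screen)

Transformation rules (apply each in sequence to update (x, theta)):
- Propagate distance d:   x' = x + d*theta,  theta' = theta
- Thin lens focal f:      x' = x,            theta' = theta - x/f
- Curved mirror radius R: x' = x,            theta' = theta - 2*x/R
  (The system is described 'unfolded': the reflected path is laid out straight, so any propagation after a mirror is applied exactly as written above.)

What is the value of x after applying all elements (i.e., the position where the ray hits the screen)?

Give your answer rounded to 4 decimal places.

Initial: x=-5.0000 theta=0.5000
After 1 (propagate distance d=38): x=14.0000 theta=0.5000
After 2 (thin lens f=50): x=14.0000 theta=0.2200
After 3 (propagate distance d=20): x=18.4000 theta=0.2200
After 4 (thin lens f=11): x=18.4000 theta=-799/550 (≈-1.4527)
After 5 (propagate distance d=28): x=-6126/275 (≈-22.2764) theta=-799/550 (≈-1.4527)
After 6 (thin lens f=36): x=-6126/275 (≈-22.2764) theta=-688/825 (≈-0.8339)
After 7 (propagate distance d=6): x=-27.2800 theta=-688/825 (≈-0.8339)
After 8 (thin lens f=-46): x=-27.2800 theta=-27077/18975 (≈-1.4270)
After 9 (propagate distance d=41 (to screen)): x=-325559/3795 (≈-85.7863) theta=-27077/18975 (≈-1.4270)
Rounded to 4 decimal places: x = -85.7863

Answer: -85.7863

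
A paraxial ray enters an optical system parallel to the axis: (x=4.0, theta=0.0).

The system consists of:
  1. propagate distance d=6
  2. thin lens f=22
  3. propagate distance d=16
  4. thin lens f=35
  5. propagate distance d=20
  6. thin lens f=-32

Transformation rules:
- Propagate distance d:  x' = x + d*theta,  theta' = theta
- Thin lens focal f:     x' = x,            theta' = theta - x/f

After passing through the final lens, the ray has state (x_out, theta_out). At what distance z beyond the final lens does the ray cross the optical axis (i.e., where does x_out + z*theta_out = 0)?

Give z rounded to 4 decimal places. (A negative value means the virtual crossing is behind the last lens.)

Initial: x=4.0000 theta=0.0000
After 1 (propagate distance d=6): x=4.0000 theta=0.0000
After 2 (thin lens f=22): x=4.0000 theta=-2/11 (≈-0.1818)
After 3 (propagate distance d=16): x=12/11 (≈1.0909) theta=-2/11 (≈-0.1818)
After 4 (thin lens f=35): x=12/11 (≈1.0909) theta=-82/385 (≈-0.2130)
After 5 (propagate distance d=20): x=-244/77 (≈-3.1688) theta=-82/385 (≈-0.2130)
After 6 (thin lens f=-32): x=-244/77 (≈-3.1688) theta=-961/3080 (≈-0.3120)
z_focus = -x_out/theta_out = -(-244/77)/(-961/3080) = -9760/961 ≈ -10.1561
Rounded to 4 decimal places: z = -10.1561

Answer: -10.1561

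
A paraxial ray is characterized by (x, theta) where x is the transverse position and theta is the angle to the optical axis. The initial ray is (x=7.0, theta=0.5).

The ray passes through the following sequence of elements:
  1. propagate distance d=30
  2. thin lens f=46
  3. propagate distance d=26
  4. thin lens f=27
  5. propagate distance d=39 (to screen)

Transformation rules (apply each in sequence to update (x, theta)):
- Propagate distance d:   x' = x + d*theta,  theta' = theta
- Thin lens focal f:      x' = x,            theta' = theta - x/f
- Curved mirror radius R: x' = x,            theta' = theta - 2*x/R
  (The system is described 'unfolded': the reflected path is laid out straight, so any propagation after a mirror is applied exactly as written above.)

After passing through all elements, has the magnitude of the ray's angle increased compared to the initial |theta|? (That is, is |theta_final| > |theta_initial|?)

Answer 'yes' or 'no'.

Answer: yes

Derivation:
Initial: x=7.0000 theta=0.5000
After 1 (propagate distance d=30): x=22.0000 theta=0.5000
After 2 (thin lens f=46): x=22.0000 theta=1/46 (≈0.0217)
After 3 (propagate distance d=26): x=519/23 (≈22.5652) theta=1/46 (≈0.0217)
After 4 (thin lens f=27): x=519/23 (≈22.5652) theta=-337/414 (≈-0.8140)
After 5 (propagate distance d=39 (to screen)): x=-1267/138 (≈-9.1812) theta=-337/414 (≈-0.8140)
|theta_initial|=0.5000 |theta_final|=337/414 (≈0.8140) -> increased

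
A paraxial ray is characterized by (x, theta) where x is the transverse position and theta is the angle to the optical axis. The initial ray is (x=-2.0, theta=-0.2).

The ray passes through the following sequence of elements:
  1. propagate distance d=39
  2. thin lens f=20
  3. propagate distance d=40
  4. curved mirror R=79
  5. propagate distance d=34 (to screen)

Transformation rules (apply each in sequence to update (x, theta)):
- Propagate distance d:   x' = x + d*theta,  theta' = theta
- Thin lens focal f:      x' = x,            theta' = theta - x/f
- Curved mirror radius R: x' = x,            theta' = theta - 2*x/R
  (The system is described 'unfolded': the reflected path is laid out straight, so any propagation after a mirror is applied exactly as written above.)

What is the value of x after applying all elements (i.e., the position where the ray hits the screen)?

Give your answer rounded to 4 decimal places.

Initial: x=-2.0000 theta=-0.2000
After 1 (propagate distance d=39): x=-9.8000 theta=-0.2000
After 2 (thin lens f=20): x=-9.8000 theta=0.2900
After 3 (propagate distance d=40): x=1.8000 theta=0.2900
After 4 (curved mirror R=79): x=1.8000 theta=1931/7900 (≈0.2444)
After 5 (propagate distance d=34 (to screen)): x=39937/3950 (≈10.1106) theta=1931/7900 (≈0.2444)
Rounded to 4 decimal places: x = 10.1106

Answer: 10.1106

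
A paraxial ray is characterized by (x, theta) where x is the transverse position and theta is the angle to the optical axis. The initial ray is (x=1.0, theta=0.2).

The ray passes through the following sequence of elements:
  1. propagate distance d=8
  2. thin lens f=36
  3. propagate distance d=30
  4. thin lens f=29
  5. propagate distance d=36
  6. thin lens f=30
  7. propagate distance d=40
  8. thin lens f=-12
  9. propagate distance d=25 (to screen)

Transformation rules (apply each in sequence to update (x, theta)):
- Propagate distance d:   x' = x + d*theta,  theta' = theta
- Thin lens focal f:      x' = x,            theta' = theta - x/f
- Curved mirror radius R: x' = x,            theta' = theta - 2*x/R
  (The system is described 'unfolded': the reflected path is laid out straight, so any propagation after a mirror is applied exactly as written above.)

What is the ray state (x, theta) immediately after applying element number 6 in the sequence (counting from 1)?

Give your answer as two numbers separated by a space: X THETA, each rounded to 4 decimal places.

Answer: 3.0471 -0.1956

Derivation:
Initial: x=1.0000 theta=0.2000
After 1 (propagate distance d=8): x=2.6000 theta=0.2000
After 2 (thin lens f=36): x=2.6000 theta=23/180 (≈0.1278)
After 3 (propagate distance d=30): x=193/30 (≈6.4333) theta=23/180 (≈0.1278)
After 4 (thin lens f=29): x=193/30 (≈6.4333) theta=-491/5220 (≈-0.0941)
After 5 (propagate distance d=36): x=2651/870 (≈3.0471) theta=-491/5220 (≈-0.0941)
After 6 (thin lens f=30): x=2651/870 (≈3.0471) theta=-851/4350 (≈-0.1956)
Rounded to 4 decimal places: x = 3.0471, theta = -0.1956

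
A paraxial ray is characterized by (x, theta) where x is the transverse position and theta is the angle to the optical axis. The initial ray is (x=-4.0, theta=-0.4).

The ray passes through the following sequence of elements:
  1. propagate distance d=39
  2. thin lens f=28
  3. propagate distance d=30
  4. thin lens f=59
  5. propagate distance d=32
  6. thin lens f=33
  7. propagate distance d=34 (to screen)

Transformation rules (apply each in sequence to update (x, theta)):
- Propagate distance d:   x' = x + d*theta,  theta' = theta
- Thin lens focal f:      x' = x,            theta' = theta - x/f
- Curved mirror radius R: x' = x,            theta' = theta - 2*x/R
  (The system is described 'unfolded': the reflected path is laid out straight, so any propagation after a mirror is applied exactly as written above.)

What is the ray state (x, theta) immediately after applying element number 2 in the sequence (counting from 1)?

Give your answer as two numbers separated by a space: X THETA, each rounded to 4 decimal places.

Initial: x=-4.0000 theta=-0.4000
After 1 (propagate distance d=39): x=-19.6000 theta=-0.4000
After 2 (thin lens f=28): x=-19.6000 theta=0.3000
Rounded to 4 decimal places: x = -19.6000, theta = 0.3000

Answer: -19.6000 0.3000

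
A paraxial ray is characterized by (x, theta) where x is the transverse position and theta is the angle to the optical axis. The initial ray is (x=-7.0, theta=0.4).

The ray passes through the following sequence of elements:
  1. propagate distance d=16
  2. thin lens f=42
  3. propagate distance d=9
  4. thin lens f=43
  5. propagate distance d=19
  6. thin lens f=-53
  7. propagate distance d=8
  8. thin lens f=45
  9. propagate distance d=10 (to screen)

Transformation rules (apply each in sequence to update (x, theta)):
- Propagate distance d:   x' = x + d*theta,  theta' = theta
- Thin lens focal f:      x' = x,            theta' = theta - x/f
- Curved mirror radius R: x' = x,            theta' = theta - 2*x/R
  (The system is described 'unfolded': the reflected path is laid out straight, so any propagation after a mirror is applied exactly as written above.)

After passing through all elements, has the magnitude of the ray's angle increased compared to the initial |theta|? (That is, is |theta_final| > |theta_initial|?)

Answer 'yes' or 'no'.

Initial: x=-7.0000 theta=0.4000
After 1 (propagate distance d=16): x=-0.6000 theta=0.4000
After 2 (thin lens f=42): x=-0.6000 theta=29/70 (≈0.4143)
After 3 (propagate distance d=9): x=219/70 (≈3.1286) theta=29/70 (≈0.4143)
After 4 (thin lens f=43): x=219/70 (≈3.1286) theta=514/1505 (≈0.3415)
After 5 (propagate distance d=19): x=28949/3010 (≈9.6176) theta=514/1505 (≈0.3415)
After 6 (thin lens f=-53): x=28949/3010 (≈9.6176) theta=11919/22790 (≈0.5230)
After 7 (propagate distance d=8): x=2201761/159530 (≈13.8015) theta=11919/22790 (≈0.5230)
After 8 (thin lens f=45): x=2201761/159530 (≈13.8015) theta=776362/3589425 (≈0.2163)
After 9 (propagate distance d=10 (to screen)): x=3274471/205110 (≈15.9645) theta=776362/3589425 (≈0.2163)
|theta_initial|=0.4000 |theta_final|=776362/3589425 (≈0.2163) -> not increased

Answer: no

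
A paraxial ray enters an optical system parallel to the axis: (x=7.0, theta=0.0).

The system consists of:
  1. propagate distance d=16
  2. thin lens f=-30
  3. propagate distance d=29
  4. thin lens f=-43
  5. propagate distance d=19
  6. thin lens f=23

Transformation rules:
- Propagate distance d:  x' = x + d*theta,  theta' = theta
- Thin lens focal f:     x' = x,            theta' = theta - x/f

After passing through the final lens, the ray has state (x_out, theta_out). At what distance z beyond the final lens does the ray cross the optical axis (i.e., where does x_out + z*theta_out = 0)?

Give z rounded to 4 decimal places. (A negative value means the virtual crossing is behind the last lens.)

Answer: 48.3443

Derivation:
Initial: x=7.0000 theta=0.0000
After 1 (propagate distance d=16): x=7.0000 theta=0.0000
After 2 (thin lens f=-30): x=7.0000 theta=7/30 (≈0.2333)
After 3 (propagate distance d=29): x=413/30 (≈13.7667) theta=7/30 (≈0.2333)
After 4 (thin lens f=-43): x=413/30 (≈13.7667) theta=119/215 (≈0.5535)
After 5 (propagate distance d=19): x=6265/258 (≈24.2829) theta=119/215 (≈0.5535)
After 6 (thin lens f=23): x=6265/258 (≈24.2829) theta=-14903/29670 (≈-0.5023)
z_focus = -x_out/theta_out = -(6265/258)/(-14903/29670) = 102925/2129 ≈ 48.3443
Rounded to 4 decimal places: z = 48.3443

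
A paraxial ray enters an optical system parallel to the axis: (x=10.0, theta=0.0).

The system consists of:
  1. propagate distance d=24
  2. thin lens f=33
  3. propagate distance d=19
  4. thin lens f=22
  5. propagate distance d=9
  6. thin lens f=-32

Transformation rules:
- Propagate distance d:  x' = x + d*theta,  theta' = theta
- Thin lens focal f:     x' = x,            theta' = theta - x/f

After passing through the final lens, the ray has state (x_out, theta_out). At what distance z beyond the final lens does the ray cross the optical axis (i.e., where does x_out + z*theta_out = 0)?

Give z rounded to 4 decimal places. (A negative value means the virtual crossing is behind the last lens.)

Answer: -0.4384

Derivation:
Initial: x=10.0000 theta=0.0000
After 1 (propagate distance d=24): x=10.0000 theta=0.0000
After 2 (thin lens f=33): x=10.0000 theta=-10/33 (≈-0.3030)
After 3 (propagate distance d=19): x=140/33 (≈4.2424) theta=-10/33 (≈-0.3030)
After 4 (thin lens f=22): x=140/33 (≈4.2424) theta=-60/121 (≈-0.4959)
After 5 (propagate distance d=9): x=-80/363 (≈-0.2204) theta=-60/121 (≈-0.4959)
After 6 (thin lens f=-32): x=-80/363 (≈-0.2204) theta=-365/726 (≈-0.5028)
z_focus = -x_out/theta_out = -(-80/363)/(-365/726) = -32/73 ≈ -0.4384
Rounded to 4 decimal places: z = -0.4384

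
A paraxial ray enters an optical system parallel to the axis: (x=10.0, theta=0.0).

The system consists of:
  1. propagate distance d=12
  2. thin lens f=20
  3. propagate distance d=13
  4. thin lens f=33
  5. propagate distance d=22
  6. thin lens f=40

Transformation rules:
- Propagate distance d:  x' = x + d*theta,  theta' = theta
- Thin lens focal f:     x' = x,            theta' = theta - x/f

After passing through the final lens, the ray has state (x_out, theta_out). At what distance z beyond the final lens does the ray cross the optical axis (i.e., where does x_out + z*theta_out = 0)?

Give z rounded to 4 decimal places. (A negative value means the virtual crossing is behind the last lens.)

Answer: -27.2976

Derivation:
Initial: x=10.0000 theta=0.0000
After 1 (propagate distance d=12): x=10.0000 theta=0.0000
After 2 (thin lens f=20): x=10.0000 theta=-0.5000
After 3 (propagate distance d=13): x=3.5000 theta=-0.5000
After 4 (thin lens f=33): x=3.5000 theta=-20/33 (≈-0.6061)
After 5 (propagate distance d=22): x=-59/6 (≈-9.8333) theta=-20/33 (≈-0.6061)
After 6 (thin lens f=40): x=-59/6 (≈-9.8333) theta=-317/880 (≈-0.3602)
z_focus = -x_out/theta_out = -(-59/6)/(-317/880) = -25960/951 ≈ -27.2976
Rounded to 4 decimal places: z = -27.2976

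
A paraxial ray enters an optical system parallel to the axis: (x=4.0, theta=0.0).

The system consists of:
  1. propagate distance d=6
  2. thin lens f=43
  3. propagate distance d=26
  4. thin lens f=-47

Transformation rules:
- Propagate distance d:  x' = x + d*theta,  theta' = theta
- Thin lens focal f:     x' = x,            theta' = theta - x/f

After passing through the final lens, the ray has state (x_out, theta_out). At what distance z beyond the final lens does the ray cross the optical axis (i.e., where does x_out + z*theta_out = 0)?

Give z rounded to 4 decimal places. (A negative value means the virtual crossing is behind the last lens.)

Answer: 26.6333

Derivation:
Initial: x=4.0000 theta=0.0000
After 1 (propagate distance d=6): x=4.0000 theta=0.0000
After 2 (thin lens f=43): x=4.0000 theta=-4/43 (≈-0.0930)
After 3 (propagate distance d=26): x=68/43 (≈1.5814) theta=-4/43 (≈-0.0930)
After 4 (thin lens f=-47): x=68/43 (≈1.5814) theta=-120/2021 (≈-0.0594)
z_focus = -x_out/theta_out = -(68/43)/(-120/2021) = 799/30 ≈ 26.6333
Rounded to 4 decimal places: z = 26.6333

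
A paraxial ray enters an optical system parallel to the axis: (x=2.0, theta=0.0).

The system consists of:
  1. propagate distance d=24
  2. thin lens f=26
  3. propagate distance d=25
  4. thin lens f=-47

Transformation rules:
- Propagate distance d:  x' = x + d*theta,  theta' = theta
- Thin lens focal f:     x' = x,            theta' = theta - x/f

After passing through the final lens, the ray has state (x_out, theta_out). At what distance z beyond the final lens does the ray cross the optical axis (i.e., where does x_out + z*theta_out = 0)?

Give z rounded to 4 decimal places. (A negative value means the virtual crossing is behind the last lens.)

Answer: 1.0217

Derivation:
Initial: x=2.0000 theta=0.0000
After 1 (propagate distance d=24): x=2.0000 theta=0.0000
After 2 (thin lens f=26): x=2.0000 theta=-1/13 (≈-0.0769)
After 3 (propagate distance d=25): x=1/13 (≈0.0769) theta=-1/13 (≈-0.0769)
After 4 (thin lens f=-47): x=1/13 (≈0.0769) theta=-46/611 (≈-0.0753)
z_focus = -x_out/theta_out = -(1/13)/(-46/611) = 47/46 ≈ 1.0217
Rounded to 4 decimal places: z = 1.0217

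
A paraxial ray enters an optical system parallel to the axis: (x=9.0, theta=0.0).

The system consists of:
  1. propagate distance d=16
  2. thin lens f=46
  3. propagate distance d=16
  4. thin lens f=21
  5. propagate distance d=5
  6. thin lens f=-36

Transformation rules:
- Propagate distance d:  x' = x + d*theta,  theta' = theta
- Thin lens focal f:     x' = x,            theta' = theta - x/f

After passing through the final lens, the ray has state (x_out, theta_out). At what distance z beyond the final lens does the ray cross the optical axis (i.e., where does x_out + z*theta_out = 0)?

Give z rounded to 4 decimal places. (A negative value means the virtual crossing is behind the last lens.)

Answer: 9.2402

Derivation:
Initial: x=9.0000 theta=0.0000
After 1 (propagate distance d=16): x=9.0000 theta=0.0000
After 2 (thin lens f=46): x=9.0000 theta=-9/46 (≈-0.1957)
After 3 (propagate distance d=16): x=135/23 (≈5.8696) theta=-9/46 (≈-0.1957)
After 4 (thin lens f=21): x=135/23 (≈5.8696) theta=-153/322 (≈-0.4752)
After 5 (propagate distance d=5): x=1125/322 (≈3.4938) theta=-153/322 (≈-0.4752)
After 6 (thin lens f=-36): x=1125/322 (≈3.4938) theta=-487/1288 (≈-0.3781)
z_focus = -x_out/theta_out = -(1125/322)/(-487/1288) = 4500/487 ≈ 9.2402
Rounded to 4 decimal places: z = 9.2402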